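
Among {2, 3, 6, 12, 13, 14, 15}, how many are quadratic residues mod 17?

3

(2/17) = +1 → QR.
(3/17) = -1 → non-residue.
(6/17) = -1 → non-residue.
(12/17) = -1 → non-residue.
(13/17) = +1 → QR.
(14/17) = -1 → non-residue.
(15/17) = +1 → QR.
Total quadratic residues among the 7: 3.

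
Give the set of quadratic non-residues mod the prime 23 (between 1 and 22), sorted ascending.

5, 7, 10, 11, 14, 15, 17, 19, 20, 21, 22

Square k = 1,…,11 (k and 23−k give the same square):
1²=1, 2²=4, 3²=9, 4²=16, 5²≡2, 6²≡13, 7²≡3, 8²≡18, 9²≡12, 10²≡8, 11²≡6 (mod 23).
The residues are {1, 2, 3, 4, 6, 8, 9, 12, 13, 16, 18}; the non-residues are the remaining 11 nonzero classes.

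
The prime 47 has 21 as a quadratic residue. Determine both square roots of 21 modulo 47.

16, 31

Since 47 ≡ 3 (mod 4), a square root of 21 is 21^((47+1)/4) = 21^12 mod 47.
Repeated squaring: 21^2≡18, 21^4≡42, 21^8≡25 (mod 47).
21^12 = 21^(8+4) ≡ 16 (mod 47).
Check: 16² = 256 ≡ 21 (mod 47). The two roots are 16 and 31.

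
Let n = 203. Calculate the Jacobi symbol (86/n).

Pull out 2: since 203 ≡ 3 (mod 8), (2/203) = -1.
Reciprocity: 43 ≡ 3 and 203 ≡ 3 (mod 4), so (43/203) = −(203/43).
Reduce top mod 43: now compute (31/43).
Reciprocity: 31 ≡ 3 and 43 ≡ 3 (mod 4), so (31/43) = −(43/31).
Reduce top mod 31: now compute (12/31).
Pull out 2^2: since 31 ≡ 7 (mod 8), (2/31) = +1, so (2/31)^2 = +1.
Reciprocity: 3 ≡ 3 and 31 ≡ 3 (mod 4), so (3/31) = −(31/3).
Reduce top mod 3: now compute (1/3).
Reached (1/3) = 1. Collecting the sign flips along the way, the symbol is +1.

1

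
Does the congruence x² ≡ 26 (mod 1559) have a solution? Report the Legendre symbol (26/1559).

1

Pull out 2: since 1559 ≡ 7 (mod 8), (2/1559) = +1.
Reciprocity: 13 ≡ 1 and 1559 ≡ 3 (mod 4), so (13/1559) = +(1559/13).
Reduce top mod 13: now compute (12/13).
Pull out 2^2: since 13 ≡ 5 (mod 8), (2/13) = -1, so (2/13)^2 = +1.
Reciprocity: 3 ≡ 3 and 13 ≡ 1 (mod 4), so (3/13) = +(13/3).
Reduce top mod 3: now compute (1/3).
Reached (1/3) = 1. Collecting the sign flips along the way, the symbol is +1.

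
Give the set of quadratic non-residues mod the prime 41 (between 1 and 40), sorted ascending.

Square k = 1,…,20 (k and 41−k give the same square):
1²=1, 2²=4, 3²=9, 4²=16, 5²=25, 6²=36, 7²≡8, 8²≡23, 9²≡40, 10²≡18, 11²≡39, 12²≡21, 13²≡5, 14²≡32, 15²≡20, 16²≡10, 17²≡2, 18²≡37, 19²≡33, 20²≡31 (mod 41).
The residues are {1, 2, 4, 5, 8, 9, 10, 16, 18, 20, 21, 23, 25, 31, 32, 33, 36, 37, 39, 40}; the non-residues are the remaining 20 nonzero classes.

3,6,7,11,12,13,14,15,17,19,22,24,26,27,28,29,30,34,35,38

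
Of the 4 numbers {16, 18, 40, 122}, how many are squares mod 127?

3

(16/127) = +1 → QR.
(18/127) = +1 → QR.
(40/127) = -1 → non-residue.
(122/127) = +1 → QR.
Total quadratic residues among the 4: 3.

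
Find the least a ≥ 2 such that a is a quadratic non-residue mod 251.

(2/251) = −1, so 2 is the smallest positive non-residue mod 251.

2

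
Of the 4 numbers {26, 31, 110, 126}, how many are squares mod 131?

(26/131) = -1 → non-residue.
(31/131) = -1 → non-residue.
(110/131) = -1 → non-residue.
(126/131) = -1 → non-residue.
Total quadratic residues among the 4: 0.

0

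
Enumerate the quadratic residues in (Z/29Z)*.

Square k = 1,…,14 (k and 29−k give the same square):
1²=1, 2²=4, 3²=9, 4²=16, 5²=25, 6²≡7, 7²≡20, 8²≡6, 9²≡23, 10²≡13, 11²≡5, 12²≡28, 13²≡24, 14²≡22 (mod 29).
So the quadratic residues mod 29 are {1, 4, 5, 6, 7, 9, 13, 16, 20, 22, 23, 24, 25, 28}.

1,4,5,6,7,9,13,16,20,22,23,24,25,28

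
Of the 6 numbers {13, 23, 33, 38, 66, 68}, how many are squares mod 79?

3

(13/79) = +1 → QR.
(23/79) = +1 → QR.
(33/79) = -1 → non-residue.
(38/79) = +1 → QR.
(66/79) = -1 → non-residue.
(68/79) = -1 → non-residue.
Total quadratic residues among the 6: 3.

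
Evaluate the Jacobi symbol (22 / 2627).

Pull out 2: since 2627 ≡ 3 (mod 8), (2/2627) = -1.
Reciprocity: 11 ≡ 3 and 2627 ≡ 3 (mod 4), so (11/2627) = −(2627/11).
Reduce top mod 11: now compute (9/11).
Reciprocity: 9 ≡ 1 and 11 ≡ 3 (mod 4), so (9/11) = +(11/9).
Reduce top mod 9: now compute (2/9).
Pull out 2: since 9 ≡ 1 (mod 8), (2/9) = +1.
Reached (1/9) = 1. Collecting the sign flips along the way, the symbol is +1.

1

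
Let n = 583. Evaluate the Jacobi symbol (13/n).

Reciprocity: 13 ≡ 1 and 583 ≡ 3 (mod 4), so (13/583) = +(583/13).
Reduce top mod 13: now compute (11/13).
Reciprocity: 11 ≡ 3 and 13 ≡ 1 (mod 4), so (11/13) = +(13/11).
Reduce top mod 11: now compute (2/11).
Pull out 2: since 11 ≡ 3 (mod 8), (2/11) = -1.
Reached (1/11) = 1. Collecting the sign flips along the way, the symbol is -1.

-1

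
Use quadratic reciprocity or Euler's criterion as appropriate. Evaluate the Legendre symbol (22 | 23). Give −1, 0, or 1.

-1

Pull out 2: since 23 ≡ 7 (mod 8), (2/23) = +1.
Reciprocity: 11 ≡ 3 and 23 ≡ 3 (mod 4), so (11/23) = −(23/11).
Reduce top mod 11: now compute (1/11).
Reached (1/11) = 1. Collecting the sign flips along the way, the symbol is -1.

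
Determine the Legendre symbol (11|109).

Reciprocity: 11 ≡ 3 and 109 ≡ 1 (mod 4), so (11/109) = +(109/11).
Reduce top mod 11: now compute (10/11).
Pull out 2: since 11 ≡ 3 (mod 8), (2/11) = -1.
Reciprocity: 5 ≡ 1 and 11 ≡ 3 (mod 4), so (5/11) = +(11/5).
Reduce top mod 5: now compute (1/5).
Reached (1/5) = 1. Collecting the sign flips along the way, the symbol is -1.

-1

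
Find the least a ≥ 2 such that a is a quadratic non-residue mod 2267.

(2/2267) = −1, so 2 is the smallest positive non-residue mod 2267.

2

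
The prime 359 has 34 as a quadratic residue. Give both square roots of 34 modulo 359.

Since 359 ≡ 3 (mod 4), a square root of 34 is 34^((359+1)/4) = 34^90 mod 359.
Repeated squaring: 34^2≡79, 34^4≡138, 34^8≡17, 34^16≡289, 34^32≡233, 34^64≡80 (mod 359).
34^90 = 34^(64+16+8+2) ≡ 250 (mod 359).
Check: 250² = 62500 ≡ 34 (mod 359). The two roots are 109 and 250.

109, 250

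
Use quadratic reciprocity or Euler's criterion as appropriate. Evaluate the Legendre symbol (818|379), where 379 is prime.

First reduce: 818 ≡ 60 (mod 379).
Pull out 2^2: since 379 ≡ 3 (mod 8), (2/379) = -1, so (2/379)^2 = +1.
Reciprocity: 15 ≡ 3 and 379 ≡ 3 (mod 4), so (15/379) = −(379/15).
Reduce top mod 15: now compute (4/15).
Pull out 2^2: since 15 ≡ 7 (mod 8), (2/15) = +1, so (2/15)^2 = +1.
Reached (1/15) = 1. Collecting the sign flips along the way, the symbol is -1.

-1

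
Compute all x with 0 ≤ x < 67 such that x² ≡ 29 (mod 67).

30, 37

Since 67 ≡ 3 (mod 4), a square root of 29 is 29^((67+1)/4) = 29^17 mod 67.
Repeated squaring: 29^2≡37, 29^4≡29, 29^8≡37, 29^16≡29 (mod 67).
29^17 = 29^(16+1) ≡ 37 (mod 67).
Check: 37² = 1369 ≡ 29 (mod 67). The two roots are 30 and 37.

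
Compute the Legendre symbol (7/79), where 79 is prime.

-1

Reciprocity: 7 ≡ 3 and 79 ≡ 3 (mod 4), so (7/79) = −(79/7).
Reduce top mod 7: now compute (2/7).
Pull out 2: since 7 ≡ 7 (mod 8), (2/7) = +1.
Reached (1/7) = 1. Collecting the sign flips along the way, the symbol is -1.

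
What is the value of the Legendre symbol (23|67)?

Reciprocity: 23 ≡ 3 and 67 ≡ 3 (mod 4), so (23/67) = −(67/23).
Reduce top mod 23: now compute (21/23).
Reciprocity: 21 ≡ 1 and 23 ≡ 3 (mod 4), so (21/23) = +(23/21).
Reduce top mod 21: now compute (2/21).
Pull out 2: since 21 ≡ 5 (mod 8), (2/21) = -1.
Reached (1/21) = 1. Collecting the sign flips along the way, the symbol is +1.

1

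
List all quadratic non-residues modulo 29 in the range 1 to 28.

2,3,8,10,11,12,14,15,17,18,19,21,26,27

Square k = 1,…,14 (k and 29−k give the same square):
1²=1, 2²=4, 3²=9, 4²=16, 5²=25, 6²≡7, 7²≡20, 8²≡6, 9²≡23, 10²≡13, 11²≡5, 12²≡28, 13²≡24, 14²≡22 (mod 29).
The residues are {1, 4, 5, 6, 7, 9, 13, 16, 20, 22, 23, 24, 25, 28}; the non-residues are the remaining 14 nonzero classes.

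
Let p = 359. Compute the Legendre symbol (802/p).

First reduce: 802 ≡ 84 (mod 359).
Pull out 2^2: since 359 ≡ 7 (mod 8), (2/359) = +1, so (2/359)^2 = +1.
Reciprocity: 21 ≡ 1 and 359 ≡ 3 (mod 4), so (21/359) = +(359/21).
Reduce top mod 21: now compute (2/21).
Pull out 2: since 21 ≡ 5 (mod 8), (2/21) = -1.
Reached (1/21) = 1. Collecting the sign flips along the way, the symbol is -1.

-1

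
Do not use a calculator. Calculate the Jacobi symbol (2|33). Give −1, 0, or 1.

1

Pull out 2: since 33 ≡ 1 (mod 8), (2/33) = +1.
Reached (1/33) = 1. Collecting the sign flips along the way, the symbol is +1.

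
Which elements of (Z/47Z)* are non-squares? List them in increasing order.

5, 10, 11, 13, 15, 19, 20, 22, 23, 26, 29, 30, 31, 33, 35, 38, 39, 40, 41, 43, 44, 45, 46

Square k = 1,…,23 (k and 47−k give the same square):
1²=1, 2²=4, 3²=9, 4²=16, 5²=25, 6²=36, 7²≡2, 8²≡17, 9²≡34, 10²≡6, 11²≡27, 12²≡3, 13²≡28, 14²≡8, 15²≡37, 16²≡21, 17²≡7, 18²≡42, 19²≡32, 20²≡24, 21²≡18, 22²≡14, 23²≡12 (mod 47).
The residues are {1, 2, 3, 4, 6, 7, 8, 9, 12, 14, 16, 17, 18, 21, 24, 25, 27, 28, 32, 34, 36, 37, 42}; the non-residues are the remaining 23 nonzero classes.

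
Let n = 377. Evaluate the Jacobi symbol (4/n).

Pull out 2^2: since 377 ≡ 1 (mod 8), (2/377) = +1, so (2/377)^2 = +1.
Reached (1/377) = 1. Collecting the sign flips along the way, the symbol is +1.

1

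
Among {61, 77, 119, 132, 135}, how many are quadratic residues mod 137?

(61/137) = +1 → QR.
(77/137) = +1 → QR.
(119/137) = +1 → QR.
(132/137) = -1 → non-residue.
(135/137) = +1 → QR.
Total quadratic residues among the 5: 4.

4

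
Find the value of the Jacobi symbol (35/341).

-1

Reciprocity: 35 ≡ 3 and 341 ≡ 1 (mod 4), so (35/341) = +(341/35).
Reduce top mod 35: now compute (26/35).
Pull out 2: since 35 ≡ 3 (mod 8), (2/35) = -1.
Reciprocity: 13 ≡ 1 and 35 ≡ 3 (mod 4), so (13/35) = +(35/13).
Reduce top mod 13: now compute (9/13).
Reciprocity: 9 ≡ 1 and 13 ≡ 1 (mod 4), so (9/13) = +(13/9).
Reduce top mod 9: now compute (4/9).
Pull out 2^2: since 9 ≡ 1 (mod 8), (2/9) = +1, so (2/9)^2 = +1.
Reached (1/9) = 1. Collecting the sign flips along the way, the symbol is -1.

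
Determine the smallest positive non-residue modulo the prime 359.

(2/359) = +1, so 2 is a residue.
(3/359) = +1, so 3 is a residue.
(4/359) = +1, so 4 is a residue.
(5/359) = +1, so 5 is a residue.
(6/359) = +1, so 6 is a residue.
(7/359) = −1, so 7 is the smallest positive non-residue mod 359.

7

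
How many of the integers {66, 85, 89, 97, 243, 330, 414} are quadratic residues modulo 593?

3

(66/593) = +1 → QR.
(85/593) = -1 → non-residue.
(89/593) = -1 → non-residue.
(97/593) = +1 → QR.
(243/593) = -1 → non-residue.
(330/593) = -1 → non-residue.
(414/593) = +1 → QR.
Total quadratic residues among the 7: 3.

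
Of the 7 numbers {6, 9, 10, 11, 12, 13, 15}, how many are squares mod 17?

3

(6/17) = -1 → non-residue.
(9/17) = +1 → QR.
(10/17) = -1 → non-residue.
(11/17) = -1 → non-residue.
(12/17) = -1 → non-residue.
(13/17) = +1 → QR.
(15/17) = +1 → QR.
Total quadratic residues among the 7: 3.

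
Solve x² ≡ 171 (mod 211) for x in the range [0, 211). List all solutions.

Since 211 ≡ 3 (mod 4), a square root of 171 is 171^((211+1)/4) = 171^53 mod 211.
Repeated squaring: 171^2≡123, 171^4≡148, 171^8≡171, 171^16≡123, 171^32≡148 (mod 211).
171^53 = 171^(32+16+4+1) ≡ 148 (mod 211).
Check: 148² = 21904 ≡ 171 (mod 211). The two roots are 63 and 148.

63, 148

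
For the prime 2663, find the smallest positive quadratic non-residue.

(2/2663) = +1, so 2 is a residue.
(3/2663) = +1, so 3 is a residue.
(4/2663) = +1, so 4 is a residue.
(5/2663) = −1, so 5 is the smallest positive non-residue mod 2663.

5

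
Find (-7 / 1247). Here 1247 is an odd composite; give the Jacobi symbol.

First reduce: -7 ≡ 1240 (mod 1247).
Pull out 2^3: since 1247 ≡ 7 (mod 8), (2/1247) = +1, so (2/1247)^3 = +1.
Reciprocity: 155 ≡ 3 and 1247 ≡ 3 (mod 4), so (155/1247) = −(1247/155).
Reduce top mod 155: now compute (7/155).
Reciprocity: 7 ≡ 3 and 155 ≡ 3 (mod 4), so (7/155) = −(155/7).
Reduce top mod 7: now compute (1/7).
Reached (1/7) = 1. Collecting the sign flips along the way, the symbol is +1.

1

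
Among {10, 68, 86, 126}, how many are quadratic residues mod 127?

1

(10/127) = -1 → non-residue.
(68/127) = +1 → QR.
(86/127) = -1 → non-residue.
(126/127) = -1 → non-residue.
Total quadratic residues among the 4: 1.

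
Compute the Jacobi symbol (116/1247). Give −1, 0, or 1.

0

Pull out 2^2: since 1247 ≡ 7 (mod 8), (2/1247) = +1, so (2/1247)^2 = +1.
Reciprocity: 29 ≡ 1 and 1247 ≡ 3 (mod 4), so (29/1247) = +(1247/29).
Reduce top mod 29: now compute (0/29).
Top reduces to 0: gcd > 1, so the symbol is 0.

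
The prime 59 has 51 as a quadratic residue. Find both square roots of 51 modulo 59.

Since 59 ≡ 3 (mod 4), a square root of 51 is 51^((59+1)/4) = 51^15 mod 59.
Repeated squaring: 51^2≡5, 51^4≡25, 51^8≡35 (mod 59).
51^15 = 51^(8+4+2+1) ≡ 46 (mod 59).
Check: 46² = 2116 ≡ 51 (mod 59). The two roots are 13 and 46.

13, 46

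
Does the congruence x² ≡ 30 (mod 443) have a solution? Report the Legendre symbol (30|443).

1

Pull out 2: since 443 ≡ 3 (mod 8), (2/443) = -1.
Reciprocity: 15 ≡ 3 and 443 ≡ 3 (mod 4), so (15/443) = −(443/15).
Reduce top mod 15: now compute (8/15).
Pull out 2^3: since 15 ≡ 7 (mod 8), (2/15) = +1, so (2/15)^3 = +1.
Reached (1/15) = 1. Collecting the sign flips along the way, the symbol is +1.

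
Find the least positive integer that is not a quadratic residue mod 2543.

5

(2/2543) = +1, so 2 is a residue.
(3/2543) = +1, so 3 is a residue.
(4/2543) = +1, so 4 is a residue.
(5/2543) = −1, so 5 is the smallest positive non-residue mod 2543.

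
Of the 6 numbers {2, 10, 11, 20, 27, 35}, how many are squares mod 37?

(2/37) = -1 → non-residue.
(10/37) = +1 → QR.
(11/37) = +1 → QR.
(20/37) = -1 → non-residue.
(27/37) = +1 → QR.
(35/37) = -1 → non-residue.
Total quadratic residues among the 6: 3.

3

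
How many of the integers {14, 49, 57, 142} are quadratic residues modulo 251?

(14/251) = -1 → non-residue.
(49/251) = +1 → QR.
(57/251) = -1 → non-residue.
(142/251) = +1 → QR.
Total quadratic residues among the 4: 2.

2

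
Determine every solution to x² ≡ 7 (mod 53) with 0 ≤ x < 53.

53 ≡ 1 (mod 4), so we find a root by search.
Trying successive values, 22² = 484 ≡ 7 (mod 53). The other root is 53 − 22 = 31.

22, 31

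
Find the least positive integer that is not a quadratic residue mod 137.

(2/137) = +1, so 2 is a residue.
(3/137) = −1, so 3 is the smallest positive non-residue mod 137.

3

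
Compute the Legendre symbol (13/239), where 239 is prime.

-1

Reciprocity: 13 ≡ 1 and 239 ≡ 3 (mod 4), so (13/239) = +(239/13).
Reduce top mod 13: now compute (5/13).
Reciprocity: 5 ≡ 1 and 13 ≡ 1 (mod 4), so (5/13) = +(13/5).
Reduce top mod 5: now compute (3/5).
Reciprocity: 3 ≡ 3 and 5 ≡ 1 (mod 4), so (3/5) = +(5/3).
Reduce top mod 3: now compute (2/3).
Pull out 2: since 3 ≡ 3 (mod 8), (2/3) = -1.
Reached (1/3) = 1. Collecting the sign flips along the way, the symbol is -1.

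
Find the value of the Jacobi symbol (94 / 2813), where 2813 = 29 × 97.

1

Pull out 2: since 2813 ≡ 5 (mod 8), (2/2813) = -1.
Reciprocity: 47 ≡ 3 and 2813 ≡ 1 (mod 4), so (47/2813) = +(2813/47).
Reduce top mod 47: now compute (40/47).
Pull out 2^3: since 47 ≡ 7 (mod 8), (2/47) = +1, so (2/47)^3 = +1.
Reciprocity: 5 ≡ 1 and 47 ≡ 3 (mod 4), so (5/47) = +(47/5).
Reduce top mod 5: now compute (2/5).
Pull out 2: since 5 ≡ 5 (mod 8), (2/5) = -1.
Reached (1/5) = 1. Collecting the sign flips along the way, the symbol is +1.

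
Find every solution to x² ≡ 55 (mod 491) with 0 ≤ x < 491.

Since 491 ≡ 3 (mod 4), a square root of 55 is 55^((491+1)/4) = 55^123 mod 491.
Repeated squaring: 55^2≡79, 55^4≡349, 55^8≡33, 55^16≡107, 55^32≡156, 55^64≡277 (mod 491).
55^123 = 55^(64+32+16+8+2+1) ≡ 163 (mod 491).
Check: 163² = 26569 ≡ 55 (mod 491). The two roots are 163 and 328.

163, 328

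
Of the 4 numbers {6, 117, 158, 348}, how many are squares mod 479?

1

(6/479) = +1 → QR.
(117/479) = -1 → non-residue.
(158/479) = -1 → non-residue.
(348/479) = -1 → non-residue.
Total quadratic residues among the 4: 1.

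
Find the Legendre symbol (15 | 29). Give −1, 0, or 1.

Euler's criterion: (15/29) ≡ 15^14 (mod 29).
15^2 ≡ 22 (mod 29)
15^4 ≡ 20 (mod 29)
15^8 ≡ 23 (mod 29)
15^14 = 15^(8+4+2) ≡ 28 (mod 29).
Result is 28 ≡ −1, so (15/29) = −1.

-1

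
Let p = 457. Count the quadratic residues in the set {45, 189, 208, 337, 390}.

2

(45/457) = -1 → non-residue.
(189/457) = +1 → QR.
(208/457) = -1 → non-residue.
(337/457) = -1 → non-residue.
(390/457) = +1 → QR.
Total quadratic residues among the 5: 2.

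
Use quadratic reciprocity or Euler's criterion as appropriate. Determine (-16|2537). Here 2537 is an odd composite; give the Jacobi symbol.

First reduce: -16 ≡ 2521 (mod 2537).
Reciprocity: 2521 ≡ 1 and 2537 ≡ 1 (mod 4), so (2521/2537) = +(2537/2521).
Reduce top mod 2521: now compute (16/2521).
Pull out 2^4: since 2521 ≡ 1 (mod 8), (2/2521) = +1, so (2/2521)^4 = +1.
Reached (1/2521) = 1. Collecting the sign flips along the way, the symbol is +1.

1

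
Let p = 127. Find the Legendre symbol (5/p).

-1

Euler's criterion: (5/127) ≡ 5^63 (mod 127).
5^2 ≡ 25 (mod 127)
5^4 ≡ 117 (mod 127)
5^8 ≡ 100 (mod 127)
5^16 ≡ 94 (mod 127)
5^32 ≡ 73 (mod 127)
5^63 = 5^(32+16+8+4+2+1) ≡ 126 (mod 127).
Result is 126 ≡ −1, so (5/127) = −1.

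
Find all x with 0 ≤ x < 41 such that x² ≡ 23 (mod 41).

41 ≡ 1 (mod 4), so we find a root by search.
Trying successive values, 8² = 64 ≡ 23 (mod 41). The other root is 41 − 8 = 33.

8, 33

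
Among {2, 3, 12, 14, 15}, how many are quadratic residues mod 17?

2

(2/17) = +1 → QR.
(3/17) = -1 → non-residue.
(12/17) = -1 → non-residue.
(14/17) = -1 → non-residue.
(15/17) = +1 → QR.
Total quadratic residues among the 5: 2.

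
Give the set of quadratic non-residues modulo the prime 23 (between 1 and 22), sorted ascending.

5, 7, 10, 11, 14, 15, 17, 19, 20, 21, 22

Square k = 1,…,11 (k and 23−k give the same square):
1²=1, 2²=4, 3²=9, 4²=16, 5²≡2, 6²≡13, 7²≡3, 8²≡18, 9²≡12, 10²≡8, 11²≡6 (mod 23).
The residues are {1, 2, 3, 4, 6, 8, 9, 12, 13, 16, 18}; the non-residues are the remaining 11 nonzero classes.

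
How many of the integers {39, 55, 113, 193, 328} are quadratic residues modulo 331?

(39/331) = +1 → QR.
(55/331) = -1 → non-residue.
(113/331) = +1 → QR.
(193/331) = +1 → QR.
(328/331) = +1 → QR.
Total quadratic residues among the 5: 4.

4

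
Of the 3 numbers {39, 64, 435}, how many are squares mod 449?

3

(39/449) = +1 → QR.
(64/449) = +1 → QR.
(435/449) = +1 → QR.
Total quadratic residues among the 3: 3.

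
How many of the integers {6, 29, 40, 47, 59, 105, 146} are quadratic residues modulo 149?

(6/149) = +1 → QR.
(29/149) = +1 → QR.
(40/149) = -1 → non-residue.
(47/149) = +1 → QR.
(59/149) = -1 → non-residue.
(105/149) = -1 → non-residue.
(146/149) = -1 → non-residue.
Total quadratic residues among the 7: 3.

3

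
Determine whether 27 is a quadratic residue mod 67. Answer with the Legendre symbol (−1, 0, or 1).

Reciprocity: 27 ≡ 3 and 67 ≡ 3 (mod 4), so (27/67) = −(67/27).
Reduce top mod 27: now compute (13/27).
Reciprocity: 13 ≡ 1 and 27 ≡ 3 (mod 4), so (13/27) = +(27/13).
Reduce top mod 13: now compute (1/13).
Reached (1/13) = 1. Collecting the sign flips along the way, the symbol is -1.

-1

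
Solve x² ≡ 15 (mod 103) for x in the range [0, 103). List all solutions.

Since 103 ≡ 3 (mod 4), a square root of 15 is 15^((103+1)/4) = 15^26 mod 103.
Repeated squaring: 15^2≡19, 15^4≡52, 15^8≡26, 15^16≡58 (mod 103).
15^26 = 15^(16+8+2) ≡ 18 (mod 103).
Check: 18² = 324 ≡ 15 (mod 103). The two roots are 18 and 85.

18, 85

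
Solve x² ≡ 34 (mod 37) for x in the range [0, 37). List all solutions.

37 ≡ 1 (mod 4), so we find a root by search.
Trying successive values, 16² = 256 ≡ 34 (mod 37). The other root is 37 − 16 = 21.

16, 21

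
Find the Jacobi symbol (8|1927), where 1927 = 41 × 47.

Pull out 2^3: since 1927 ≡ 7 (mod 8), (2/1927) = +1, so (2/1927)^3 = +1.
Reached (1/1927) = 1. Collecting the sign flips along the way, the symbol is +1.

1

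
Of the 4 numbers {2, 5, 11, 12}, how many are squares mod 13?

1

(2/13) = -1 → non-residue.
(5/13) = -1 → non-residue.
(11/13) = -1 → non-residue.
(12/13) = +1 → QR.
Total quadratic residues among the 4: 1.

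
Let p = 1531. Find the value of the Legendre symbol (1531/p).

First reduce: 1531 ≡ 0 (mod 1531).
Top reduces to 0: gcd > 1, so the symbol is 0.

0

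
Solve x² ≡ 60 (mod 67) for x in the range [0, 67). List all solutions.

23, 44

Since 67 ≡ 3 (mod 4), a square root of 60 is 60^((67+1)/4) = 60^17 mod 67.
Repeated squaring: 60^2≡49, 60^4≡56, 60^8≡54, 60^16≡35 (mod 67).
60^17 = 60^(16+1) ≡ 23 (mod 67).
Check: 23² = 529 ≡ 60 (mod 67). The two roots are 23 and 44.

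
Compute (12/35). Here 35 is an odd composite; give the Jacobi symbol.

1

Pull out 2^2: since 35 ≡ 3 (mod 8), (2/35) = -1, so (2/35)^2 = +1.
Reciprocity: 3 ≡ 3 and 35 ≡ 3 (mod 4), so (3/35) = −(35/3).
Reduce top mod 3: now compute (2/3).
Pull out 2: since 3 ≡ 3 (mod 8), (2/3) = -1.
Reached (1/3) = 1. Collecting the sign flips along the way, the symbol is +1.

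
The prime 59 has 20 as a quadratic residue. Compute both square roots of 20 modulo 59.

Since 59 ≡ 3 (mod 4), a square root of 20 is 20^((59+1)/4) = 20^15 mod 59.
Repeated squaring: 20^2≡46, 20^4≡51, 20^8≡5 (mod 59).
20^15 = 20^(8+4+2+1) ≡ 16 (mod 59).
Check: 16² = 256 ≡ 20 (mod 59). The two roots are 16 and 43.

16, 43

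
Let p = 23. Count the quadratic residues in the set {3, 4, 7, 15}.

(3/23) = +1 → QR.
(4/23) = +1 → QR.
(7/23) = -1 → non-residue.
(15/23) = -1 → non-residue.
Total quadratic residues among the 4: 2.

2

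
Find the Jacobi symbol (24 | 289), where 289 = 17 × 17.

Pull out 2^3: since 289 ≡ 1 (mod 8), (2/289) = +1, so (2/289)^3 = +1.
Reciprocity: 3 ≡ 3 and 289 ≡ 1 (mod 4), so (3/289) = +(289/3).
Reduce top mod 3: now compute (1/3).
Reached (1/3) = 1. Collecting the sign flips along the way, the symbol is +1.

1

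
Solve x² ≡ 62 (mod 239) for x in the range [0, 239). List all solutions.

Since 239 ≡ 3 (mod 4), a square root of 62 is 62^((239+1)/4) = 62^60 mod 239.
Repeated squaring: 62^2≡20, 62^4≡161, 62^8≡109, 62^16≡170, 62^32≡220 (mod 239).
62^60 = 62^(32+16+8+4) ≡ 121 (mod 239).
Check: 121² = 14641 ≡ 62 (mod 239). The two roots are 118 and 121.

118, 121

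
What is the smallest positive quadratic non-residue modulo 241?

7

(2/241) = +1, so 2 is a residue.
(3/241) = +1, so 3 is a residue.
(4/241) = +1, so 4 is a residue.
(5/241) = +1, so 5 is a residue.
(6/241) = +1, so 6 is a residue.
(7/241) = −1, so 7 is the smallest positive non-residue mod 241.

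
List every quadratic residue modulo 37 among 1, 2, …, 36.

1 3 4 7 9 10 11 12 16 21 25 26 27 28 30 33 34 36

Square k = 1,…,18 (k and 37−k give the same square):
1²=1, 2²=4, 3²=9, 4²=16, 5²=25, 6²=36, 7²≡12, 8²≡27, 9²≡7, 10²≡26, 11²≡10, 12²≡33, 13²≡21, 14²≡11, 15²≡3, 16²≡34, 17²≡30, 18²≡28 (mod 37).
So the quadratic residues mod 37 are {1, 3, 4, 7, 9, 10, 11, 12, 16, 21, 25, 26, 27, 28, 30, 33, 34, 36}.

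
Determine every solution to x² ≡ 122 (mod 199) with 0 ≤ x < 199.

Since 199 ≡ 3 (mod 4), a square root of 122 is 122^((199+1)/4) = 122^50 mod 199.
Repeated squaring: 122^2≡158, 122^4≡89, 122^8≡160, 122^16≡128, 122^32≡66 (mod 199).
122^50 = 122^(32+16+2) ≡ 91 (mod 199).
Check: 91² = 8281 ≡ 122 (mod 199). The two roots are 91 and 108.

91, 108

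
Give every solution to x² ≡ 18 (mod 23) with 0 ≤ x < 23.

Since 23 ≡ 3 (mod 4), a square root of 18 is 18^((23+1)/4) = 18^6 mod 23.
Repeated squaring: 18^2≡2, 18^4≡4 (mod 23).
18^6 = 18^(4+2) ≡ 8 (mod 23).
Check: 8² = 64 ≡ 18 (mod 23). The two roots are 8 and 15.

8, 15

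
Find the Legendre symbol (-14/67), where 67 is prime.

Euler's criterion: (-14/67) ≡ 53^33 (mod 67).
53^2 ≡ 62 (mod 67)
53^4 ≡ 25 (mod 67)
53^8 ≡ 22 (mod 67)
53^16 ≡ 15 (mod 67)
53^32 ≡ 24 (mod 67)
53^33 = 53^(32+1) ≡ 66 (mod 67).
Result is 66 ≡ −1, so (-14/67) = −1.

-1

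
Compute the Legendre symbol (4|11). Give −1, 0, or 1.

Euler's criterion: (4/11) ≡ 4^5 (mod 11).
4^2 ≡ 5 (mod 11)
4^4 ≡ 3 (mod 11)
4^5 = 4^(4+1) ≡ 1 (mod 11).
Result is 1, so (4/11) = 1.

1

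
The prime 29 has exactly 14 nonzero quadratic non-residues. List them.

Square k = 1,…,14 (k and 29−k give the same square):
1²=1, 2²=4, 3²=9, 4²=16, 5²=25, 6²≡7, 7²≡20, 8²≡6, 9²≡23, 10²≡13, 11²≡5, 12²≡28, 13²≡24, 14²≡22 (mod 29).
The residues are {1, 4, 5, 6, 7, 9, 13, 16, 20, 22, 23, 24, 25, 28}; the non-residues are the remaining 14 nonzero classes.

2 3 8 10 11 12 14 15 17 18 19 21 26 27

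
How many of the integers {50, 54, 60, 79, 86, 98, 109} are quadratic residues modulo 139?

3

(50/139) = -1 → non-residue.
(54/139) = +1 → QR.
(60/139) = -1 → non-residue.
(79/139) = +1 → QR.
(86/139) = +1 → QR.
(98/139) = -1 → non-residue.
(109/139) = -1 → non-residue.
Total quadratic residues among the 7: 3.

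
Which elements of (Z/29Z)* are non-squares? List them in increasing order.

Square k = 1,…,14 (k and 29−k give the same square):
1²=1, 2²=4, 3²=9, 4²=16, 5²=25, 6²≡7, 7²≡20, 8²≡6, 9²≡23, 10²≡13, 11²≡5, 12²≡28, 13²≡24, 14²≡22 (mod 29).
The residues are {1, 4, 5, 6, 7, 9, 13, 16, 20, 22, 23, 24, 25, 28}; the non-residues are the remaining 14 nonzero classes.

2 3 8 10 11 12 14 15 17 18 19 21 26 27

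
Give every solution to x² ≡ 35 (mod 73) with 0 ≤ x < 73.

20, 53

73 ≡ 1 (mod 4), so we find a root by search.
Trying successive values, 20² = 400 ≡ 35 (mod 73). The other root is 73 − 20 = 53.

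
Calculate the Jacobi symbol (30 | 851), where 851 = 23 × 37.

-1

Pull out 2: since 851 ≡ 3 (mod 8), (2/851) = -1.
Reciprocity: 15 ≡ 3 and 851 ≡ 3 (mod 4), so (15/851) = −(851/15).
Reduce top mod 15: now compute (11/15).
Reciprocity: 11 ≡ 3 and 15 ≡ 3 (mod 4), so (11/15) = −(15/11).
Reduce top mod 11: now compute (4/11).
Pull out 2^2: since 11 ≡ 3 (mod 8), (2/11) = -1, so (2/11)^2 = +1.
Reached (1/11) = 1. Collecting the sign flips along the way, the symbol is -1.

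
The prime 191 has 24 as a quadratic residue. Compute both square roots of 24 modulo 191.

62, 129

Since 191 ≡ 3 (mod 4), a square root of 24 is 24^((191+1)/4) = 24^48 mod 191.
Repeated squaring: 24^2≡3, 24^4≡9, 24^8≡81, 24^16≡67, 24^32≡96 (mod 191).
24^48 = 24^(32+16) ≡ 129 (mod 191).
Check: 129² = 16641 ≡ 24 (mod 191). The two roots are 62 and 129.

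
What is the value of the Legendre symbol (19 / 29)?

-1

Reciprocity: 19 ≡ 3 and 29 ≡ 1 (mod 4), so (19/29) = +(29/19).
Reduce top mod 19: now compute (10/19).
Pull out 2: since 19 ≡ 3 (mod 8), (2/19) = -1.
Reciprocity: 5 ≡ 1 and 19 ≡ 3 (mod 4), so (5/19) = +(19/5).
Reduce top mod 5: now compute (4/5).
Pull out 2^2: since 5 ≡ 5 (mod 8), (2/5) = -1, so (2/5)^2 = +1.
Reached (1/5) = 1. Collecting the sign flips along the way, the symbol is -1.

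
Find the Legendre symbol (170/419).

Euler's criterion: (170/419) ≡ 170^209 (mod 419).
170^2 ≡ 408 (mod 419)
170^4 ≡ 121 (mod 419)
170^8 ≡ 395 (mod 419)
170^16 ≡ 157 (mod 419)
170^32 ≡ 347 (mod 419)
170^64 ≡ 156 (mod 419)
170^128 ≡ 34 (mod 419)
170^209 = 170^(128+64+16+1) ≡ 1 (mod 419).
Result is 1, so (170/419) = 1.

1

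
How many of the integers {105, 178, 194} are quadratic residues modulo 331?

2

(105/331) = +1 → QR.
(178/331) = -1 → non-residue.
(194/331) = +1 → QR.
Total quadratic residues among the 3: 2.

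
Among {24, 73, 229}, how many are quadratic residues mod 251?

(24/251) = -1 → non-residue.
(73/251) = +1 → QR.
(229/251) = -1 → non-residue.
Total quadratic residues among the 3: 1.

1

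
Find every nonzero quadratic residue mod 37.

Square k = 1,…,18 (k and 37−k give the same square):
1²=1, 2²=4, 3²=9, 4²=16, 5²=25, 6²=36, 7²≡12, 8²≡27, 9²≡7, 10²≡26, 11²≡10, 12²≡33, 13²≡21, 14²≡11, 15²≡3, 16²≡34, 17²≡30, 18²≡28 (mod 37).
So the quadratic residues mod 37 are {1, 3, 4, 7, 9, 10, 11, 12, 16, 21, 25, 26, 27, 28, 30, 33, 34, 36}.

1, 3, 4, 7, 9, 10, 11, 12, 16, 21, 25, 26, 27, 28, 30, 33, 34, 36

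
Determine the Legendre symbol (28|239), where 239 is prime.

Pull out 2^2: since 239 ≡ 7 (mod 8), (2/239) = +1, so (2/239)^2 = +1.
Reciprocity: 7 ≡ 3 and 239 ≡ 3 (mod 4), so (7/239) = −(239/7).
Reduce top mod 7: now compute (1/7).
Reached (1/7) = 1. Collecting the sign flips along the way, the symbol is -1.

-1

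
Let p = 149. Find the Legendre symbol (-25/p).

1

Euler's criterion: (-25/149) ≡ 124^74 (mod 149).
124^2 ≡ 29 (mod 149)
124^4 ≡ 96 (mod 149)
124^8 ≡ 127 (mod 149)
124^16 ≡ 37 (mod 149)
124^32 ≡ 28 (mod 149)
124^64 ≡ 39 (mod 149)
124^74 = 124^(64+8+2) ≡ 1 (mod 149).
Result is 1, so (-25/149) = 1.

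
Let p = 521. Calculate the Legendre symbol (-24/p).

First reduce: -24 ≡ 497 (mod 521).
Reciprocity: 497 ≡ 1 and 521 ≡ 1 (mod 4), so (497/521) = +(521/497).
Reduce top mod 497: now compute (24/497).
Pull out 2^3: since 497 ≡ 1 (mod 8), (2/497) = +1, so (2/497)^3 = +1.
Reciprocity: 3 ≡ 3 and 497 ≡ 1 (mod 4), so (3/497) = +(497/3).
Reduce top mod 3: now compute (2/3).
Pull out 2: since 3 ≡ 3 (mod 8), (2/3) = -1.
Reached (1/3) = 1. Collecting the sign flips along the way, the symbol is -1.

-1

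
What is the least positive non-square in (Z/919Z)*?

3

(2/919) = +1, so 2 is a residue.
(3/919) = −1, so 3 is the smallest positive non-residue mod 919.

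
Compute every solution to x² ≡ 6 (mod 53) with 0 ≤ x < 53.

53 ≡ 1 (mod 4), so we find a root by search.
Trying successive values, 18² = 324 ≡ 6 (mod 53). The other root is 53 − 18 = 35.

18, 35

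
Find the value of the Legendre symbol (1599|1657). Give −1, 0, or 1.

Reciprocity: 1599 ≡ 3 and 1657 ≡ 1 (mod 4), so (1599/1657) = +(1657/1599).
Reduce top mod 1599: now compute (58/1599).
Pull out 2: since 1599 ≡ 7 (mod 8), (2/1599) = +1.
Reciprocity: 29 ≡ 1 and 1599 ≡ 3 (mod 4), so (29/1599) = +(1599/29).
Reduce top mod 29: now compute (4/29).
Pull out 2^2: since 29 ≡ 5 (mod 8), (2/29) = -1, so (2/29)^2 = +1.
Reached (1/29) = 1. Collecting the sign flips along the way, the symbol is +1.

1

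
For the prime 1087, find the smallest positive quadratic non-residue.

(2/1087) = +1, so 2 is a residue.
(3/1087) = −1, so 3 is the smallest positive non-residue mod 1087.

3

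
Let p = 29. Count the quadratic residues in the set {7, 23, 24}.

3

(7/29) = +1 → QR.
(23/29) = +1 → QR.
(24/29) = +1 → QR.
Total quadratic residues among the 3: 3.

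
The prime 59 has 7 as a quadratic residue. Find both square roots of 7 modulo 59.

19, 40

Since 59 ≡ 3 (mod 4), a square root of 7 is 7^((59+1)/4) = 7^15 mod 59.
Repeated squaring: 7^2≡49, 7^4≡41, 7^8≡29 (mod 59).
7^15 = 7^(8+4+2+1) ≡ 19 (mod 59).
Check: 19² = 361 ≡ 7 (mod 59). The two roots are 19 and 40.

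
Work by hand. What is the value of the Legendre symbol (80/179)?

1

Euler's criterion: (80/179) ≡ 80^89 (mod 179).
80^2 ≡ 135 (mod 179)
80^4 ≡ 146 (mod 179)
80^8 ≡ 15 (mod 179)
80^16 ≡ 46 (mod 179)
80^32 ≡ 147 (mod 179)
80^64 ≡ 129 (mod 179)
80^89 = 80^(64+16+8+1) ≡ 1 (mod 179).
Result is 1, so (80/179) = 1.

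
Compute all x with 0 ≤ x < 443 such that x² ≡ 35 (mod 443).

Since 443 ≡ 3 (mod 4), a square root of 35 is 35^((443+1)/4) = 35^111 mod 443.
Repeated squaring: 35^2≡339, 35^4≡184, 35^8≡188, 35^16≡347, 35^32≡356, 35^64≡38 (mod 443).
35^111 = 35^(64+32+8+4+2+1) ≡ 56 (mod 443).
Check: 56² = 3136 ≡ 35 (mod 443). The two roots are 56 and 387.

56, 387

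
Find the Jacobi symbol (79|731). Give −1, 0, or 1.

Reciprocity: 79 ≡ 3 and 731 ≡ 3 (mod 4), so (79/731) = −(731/79).
Reduce top mod 79: now compute (20/79).
Pull out 2^2: since 79 ≡ 7 (mod 8), (2/79) = +1, so (2/79)^2 = +1.
Reciprocity: 5 ≡ 1 and 79 ≡ 3 (mod 4), so (5/79) = +(79/5).
Reduce top mod 5: now compute (4/5).
Pull out 2^2: since 5 ≡ 5 (mod 8), (2/5) = -1, so (2/5)^2 = +1.
Reached (1/5) = 1. Collecting the sign flips along the way, the symbol is -1.

-1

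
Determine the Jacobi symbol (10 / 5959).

Pull out 2: since 5959 ≡ 7 (mod 8), (2/5959) = +1.
Reciprocity: 5 ≡ 1 and 5959 ≡ 3 (mod 4), so (5/5959) = +(5959/5).
Reduce top mod 5: now compute (4/5).
Pull out 2^2: since 5 ≡ 5 (mod 8), (2/5) = -1, so (2/5)^2 = +1.
Reached (1/5) = 1. Collecting the sign flips along the way, the symbol is +1.

1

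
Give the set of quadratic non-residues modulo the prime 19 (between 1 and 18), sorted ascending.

2, 3, 8, 10, 12, 13, 14, 15, 18

Square k = 1,…,9 (k and 19−k give the same square):
1²=1, 2²=4, 3²=9, 4²=16, 5²≡6, 6²≡17, 7²≡11, 8²≡7, 9²≡5 (mod 19).
The residues are {1, 4, 5, 6, 7, 9, 11, 16, 17}; the non-residues are the remaining 9 nonzero classes.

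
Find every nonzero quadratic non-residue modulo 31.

Square k = 1,…,15 (k and 31−k give the same square):
1²=1, 2²=4, 3²=9, 4²=16, 5²=25, 6²≡5, 7²≡18, 8²≡2, 9²≡19, 10²≡7, 11²≡28, 12²≡20, 13²≡14, 14²≡10, 15²≡8 (mod 31).
The residues are {1, 2, 4, 5, 7, 8, 9, 10, 14, 16, 18, 19, 20, 25, 28}; the non-residues are the remaining 15 nonzero classes.

3, 6, 11, 12, 13, 15, 17, 21, 22, 23, 24, 26, 27, 29, 30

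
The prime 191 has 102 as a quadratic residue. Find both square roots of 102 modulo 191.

Since 191 ≡ 3 (mod 4), a square root of 102 is 102^((191+1)/4) = 102^48 mod 191.
Repeated squaring: 102^2≡90, 102^4≡78, 102^8≡163, 102^16≡20, 102^32≡18 (mod 191).
102^48 = 102^(32+16) ≡ 169 (mod 191).
Check: 169² = 28561 ≡ 102 (mod 191). The two roots are 22 and 169.

22, 169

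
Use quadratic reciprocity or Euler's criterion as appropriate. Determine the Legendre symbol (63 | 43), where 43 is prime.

First reduce: 63 ≡ 20 (mod 43).
Pull out 2^2: since 43 ≡ 3 (mod 8), (2/43) = -1, so (2/43)^2 = +1.
Reciprocity: 5 ≡ 1 and 43 ≡ 3 (mod 4), so (5/43) = +(43/5).
Reduce top mod 5: now compute (3/5).
Reciprocity: 3 ≡ 3 and 5 ≡ 1 (mod 4), so (3/5) = +(5/3).
Reduce top mod 3: now compute (2/3).
Pull out 2: since 3 ≡ 3 (mod 8), (2/3) = -1.
Reached (1/3) = 1. Collecting the sign flips along the way, the symbol is -1.

-1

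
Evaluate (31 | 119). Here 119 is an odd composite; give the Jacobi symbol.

1

Reciprocity: 31 ≡ 3 and 119 ≡ 3 (mod 4), so (31/119) = −(119/31).
Reduce top mod 31: now compute (26/31).
Pull out 2: since 31 ≡ 7 (mod 8), (2/31) = +1.
Reciprocity: 13 ≡ 1 and 31 ≡ 3 (mod 4), so (13/31) = +(31/13).
Reduce top mod 13: now compute (5/13).
Reciprocity: 5 ≡ 1 and 13 ≡ 1 (mod 4), so (5/13) = +(13/5).
Reduce top mod 5: now compute (3/5).
Reciprocity: 3 ≡ 3 and 5 ≡ 1 (mod 4), so (3/5) = +(5/3).
Reduce top mod 3: now compute (2/3).
Pull out 2: since 3 ≡ 3 (mod 8), (2/3) = -1.
Reached (1/3) = 1. Collecting the sign flips along the way, the symbol is +1.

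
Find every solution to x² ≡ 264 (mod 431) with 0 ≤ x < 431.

203, 228

Since 431 ≡ 3 (mod 4), a square root of 264 is 264^((431+1)/4) = 264^108 mod 431.
Repeated squaring: 264^2≡305, 264^4≡360, 264^8≡300, 264^16≡352, 264^32≡207, 264^64≡180 (mod 431).
264^108 = 264^(64+32+8+4) ≡ 228 (mod 431).
Check: 228² = 51984 ≡ 264 (mod 431). The two roots are 203 and 228.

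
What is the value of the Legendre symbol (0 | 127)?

Top reduces to 0: gcd > 1, so the symbol is 0.

0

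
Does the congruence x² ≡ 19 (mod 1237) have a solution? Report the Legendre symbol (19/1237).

Reciprocity: 19 ≡ 3 and 1237 ≡ 1 (mod 4), so (19/1237) = +(1237/19).
Reduce top mod 19: now compute (2/19).
Pull out 2: since 19 ≡ 3 (mod 8), (2/19) = -1.
Reached (1/19) = 1. Collecting the sign flips along the way, the symbol is -1.

-1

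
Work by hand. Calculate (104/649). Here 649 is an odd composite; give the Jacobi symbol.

Pull out 2^3: since 649 ≡ 1 (mod 8), (2/649) = +1, so (2/649)^3 = +1.
Reciprocity: 13 ≡ 1 and 649 ≡ 1 (mod 4), so (13/649) = +(649/13).
Reduce top mod 13: now compute (12/13).
Pull out 2^2: since 13 ≡ 5 (mod 8), (2/13) = -1, so (2/13)^2 = +1.
Reciprocity: 3 ≡ 3 and 13 ≡ 1 (mod 4), so (3/13) = +(13/3).
Reduce top mod 3: now compute (1/3).
Reached (1/3) = 1. Collecting the sign flips along the way, the symbol is +1.

1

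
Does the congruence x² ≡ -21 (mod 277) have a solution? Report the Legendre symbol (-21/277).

1

Euler's criterion: (-21/277) ≡ 256^138 (mod 277).
256^2 ≡ 164 (mod 277)
256^4 ≡ 27 (mod 277)
256^8 ≡ 175 (mod 277)
256^16 ≡ 155 (mod 277)
256^32 ≡ 203 (mod 277)
256^64 ≡ 213 (mod 277)
256^128 ≡ 218 (mod 277)
256^138 = 256^(128+8+2) ≡ 1 (mod 277).
Result is 1, so (-21/277) = 1.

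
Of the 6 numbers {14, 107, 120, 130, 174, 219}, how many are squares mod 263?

0

(14/263) = -1 → non-residue.
(107/263) = -1 → non-residue.
(120/263) = -1 → non-residue.
(130/263) = -1 → non-residue.
(174/263) = -1 → non-residue.
(219/263) = -1 → non-residue.
Total quadratic residues among the 6: 0.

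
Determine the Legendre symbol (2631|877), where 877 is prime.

First reduce: 2631 ≡ 0 (mod 877).
Top reduces to 0: gcd > 1, so the symbol is 0.

0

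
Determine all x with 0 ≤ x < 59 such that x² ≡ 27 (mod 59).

Since 59 ≡ 3 (mod 4), a square root of 27 is 27^((59+1)/4) = 27^15 mod 59.
Repeated squaring: 27^2≡21, 27^4≡28, 27^8≡17 (mod 59).
27^15 = 27^(8+4+2+1) ≡ 26 (mod 59).
Check: 26² = 676 ≡ 27 (mod 59). The two roots are 26 and 33.

26, 33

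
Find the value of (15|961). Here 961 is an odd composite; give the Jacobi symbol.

Reciprocity: 15 ≡ 3 and 961 ≡ 1 (mod 4), so (15/961) = +(961/15).
Reduce top mod 15: now compute (1/15).
Reached (1/15) = 1. Collecting the sign flips along the way, the symbol is +1.

1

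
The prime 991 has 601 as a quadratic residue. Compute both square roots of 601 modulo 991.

Since 991 ≡ 3 (mod 4), a square root of 601 is 601^((991+1)/4) = 601^248 mod 991.
Repeated squaring: 601^2≡477, 601^4≡590, 601^8≡259, 601^16≡684, 601^32≡104, 601^64≡906, 601^128≡288 (mod 991).
601^248 = 601^(128+64+32+16+8) ≡ 634 (mod 991).
Check: 634² = 401956 ≡ 601 (mod 991). The two roots are 357 and 634.

357, 634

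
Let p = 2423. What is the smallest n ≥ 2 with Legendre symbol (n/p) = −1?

5

(2/2423) = +1, so 2 is a residue.
(3/2423) = +1, so 3 is a residue.
(4/2423) = +1, so 4 is a residue.
(5/2423) = −1, so 5 is the smallest positive non-residue mod 2423.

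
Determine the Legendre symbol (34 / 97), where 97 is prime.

-1

Pull out 2: since 97 ≡ 1 (mod 8), (2/97) = +1.
Reciprocity: 17 ≡ 1 and 97 ≡ 1 (mod 4), so (17/97) = +(97/17).
Reduce top mod 17: now compute (12/17).
Pull out 2^2: since 17 ≡ 1 (mod 8), (2/17) = +1, so (2/17)^2 = +1.
Reciprocity: 3 ≡ 3 and 17 ≡ 1 (mod 4), so (3/17) = +(17/3).
Reduce top mod 3: now compute (2/3).
Pull out 2: since 3 ≡ 3 (mod 8), (2/3) = -1.
Reached (1/3) = 1. Collecting the sign flips along the way, the symbol is -1.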